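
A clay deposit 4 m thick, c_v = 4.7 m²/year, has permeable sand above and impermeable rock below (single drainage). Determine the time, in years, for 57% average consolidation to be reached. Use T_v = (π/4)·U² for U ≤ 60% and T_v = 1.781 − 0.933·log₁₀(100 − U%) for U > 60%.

Drainage path length: H_d = H = 4 m (single drainage).
U ≤ 60%: T_v = (π/4)·U² = (π/4)×0.57² = 0.25518.
t = T_v·H_d²/c_v = 0.25518×4²/4.7 = 0.8687 years.

t ≈ 0.869 years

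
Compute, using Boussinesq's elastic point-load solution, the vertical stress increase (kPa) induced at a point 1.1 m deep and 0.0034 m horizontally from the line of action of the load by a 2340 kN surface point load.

Δσ_z ≈ 923 kPa

Boussinesq vertical stress below a point load on an elastic half-space:
Δσ_z = 3P/(2πz²) · [1 + (r/z)²]^(−5/2)
r/z = 0.0034/1.1 = 0.0030909; [1+(r/z)²]^(−5/2) = 0.99998.
Δσ_z = 3×2340/(2π×1.1²) × 0.99998 = 923.36 × 0.99998 = 923.3 kPa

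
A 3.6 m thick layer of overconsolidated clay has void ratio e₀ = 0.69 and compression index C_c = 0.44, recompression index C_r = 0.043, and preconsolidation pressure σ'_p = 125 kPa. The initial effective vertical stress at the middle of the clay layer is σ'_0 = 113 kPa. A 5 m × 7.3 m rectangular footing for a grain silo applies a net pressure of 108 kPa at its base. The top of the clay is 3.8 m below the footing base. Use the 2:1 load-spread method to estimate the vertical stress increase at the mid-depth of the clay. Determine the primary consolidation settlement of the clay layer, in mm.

S_c ≈ 55.4 mm

Mid-depth of clay below the footing base: z = 3.8 + 3.6/2 = 5.6 m.
Stress increase at mid-clay by the 2:1 spreading method:
Δσ = qBL/((B+z)(L+z)) = 108×5×7.3/((5+5.6)(7.3+5.6)) = 28.828 kPa
Final effective stress: σ'_f = 113 + 28.828 = 141.83 kPa.
σ'_f = 141.83 > σ'_p = 125 kPa, so the stress path crosses the preconsolidation pressure — recompression up to σ'_p, then virgin compression beyond:
S_c = H/(1+e₀)·[C_r·log₁₀(σ'_p/σ'_0) + C_c·log₁₀(σ'_f/σ'_p)]
    = 3.6/1.69 × [0.043×log₁₀(125/113) + 0.44×log₁₀(141.83/125)]
    = 2.1302 × [0.0018848 + 0.024138] = 0.05543 m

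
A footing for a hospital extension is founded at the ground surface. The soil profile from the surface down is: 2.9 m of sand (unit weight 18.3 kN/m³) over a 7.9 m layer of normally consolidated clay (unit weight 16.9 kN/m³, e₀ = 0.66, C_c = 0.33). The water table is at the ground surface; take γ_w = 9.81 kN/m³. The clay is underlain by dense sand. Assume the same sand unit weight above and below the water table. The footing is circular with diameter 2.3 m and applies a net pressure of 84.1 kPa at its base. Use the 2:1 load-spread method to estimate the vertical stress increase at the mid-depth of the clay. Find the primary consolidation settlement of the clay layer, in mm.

Mid-depth of clay below the ground surface: z = 2.9 + 7.9/2 = 6.85 m.
Total vertical stress at mid-clay: σ_v = 18.3×2.9 + 16.9×3.95 = 119.82 kPa.
Pore pressure: u = 9.81×(6.85 − 0) = 67.198 kPa.
Initial effective stress: σ'_0 = σ_v − u = 119.82 − 67.198 = 52.622 kPa.
Stress increase at mid-clay by the 2:1 spreading method:
Δσ ≈ qD²/(D+z)² = 84.1×2.3²/(2.3+6.85)² = 5.3139 kPa
Final effective stress: σ'_f = σ'_0 + Δσ = 52.622 + 5.3139 = 57.936 kPa.
Normally consolidated clay, so the full stress increment lies on the virgin compression line:
S_c = C_c·H/(1+e₀)·log₁₀(σ'_f/σ'_0) = 0.33×7.9/(1+0.66)×log₁₀(57.936/52.622)
    = 1.5705 × 0.041781 = 0.06562 m

S_c ≈ 65.6 mm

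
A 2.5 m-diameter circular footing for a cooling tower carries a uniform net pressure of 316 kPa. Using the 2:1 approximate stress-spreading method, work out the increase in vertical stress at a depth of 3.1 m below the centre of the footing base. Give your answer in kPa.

By the 2:1 method the load spreads at 1 horizontal : 2 vertical, so at depth z the loaded area has grown by z in each plan dimension:
Δσ ≈ qD²/(D+z)² = 316×2.5²/(2.5+3.1)² = 62.978 kPa

Δσ_z ≈ 63 kPa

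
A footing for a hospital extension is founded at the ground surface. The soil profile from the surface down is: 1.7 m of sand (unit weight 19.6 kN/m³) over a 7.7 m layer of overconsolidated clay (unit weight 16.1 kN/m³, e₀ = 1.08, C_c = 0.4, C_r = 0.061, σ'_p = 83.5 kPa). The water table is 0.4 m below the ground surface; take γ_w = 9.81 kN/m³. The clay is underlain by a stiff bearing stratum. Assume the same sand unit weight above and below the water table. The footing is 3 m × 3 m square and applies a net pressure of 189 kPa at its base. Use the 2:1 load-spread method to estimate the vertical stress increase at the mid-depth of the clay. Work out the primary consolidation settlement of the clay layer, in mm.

S_c ≈ 41 mm

Mid-depth of clay below the ground surface: z = 1.7 + 7.7/2 = 5.55 m.
Total vertical stress at mid-clay: σ_v = 19.6×1.7 + 16.1×3.85 = 95.305 kPa.
Pore pressure: u = 9.81×(5.55 − 0.4) = 50.522 kPa.
Initial effective stress: σ'_0 = σ_v − u = 95.305 − 50.522 = 44.783 kPa.
Stress increase at mid-clay by the 2:1 spreading method:
Δσ = qBL/((B+z)(L+z)) = 189×3×3/((3+5.55)(3+5.55)) = 23.269 kPa
Final effective stress: σ'_f = 44.783 + 23.269 = 68.052 kPa.
σ'_f = 68.052 ≤ σ'_p = 83.5 kPa, so the clay remains overconsolidated and only the recompression index applies:
S_c = C_r·H/(1+e₀)·log₁₀(σ'_f/σ'_0) = 0.061×7.7/2.08×log₁₀(68.052/44.783)
    = 0.22582 × 0.18173 = 0.04104 m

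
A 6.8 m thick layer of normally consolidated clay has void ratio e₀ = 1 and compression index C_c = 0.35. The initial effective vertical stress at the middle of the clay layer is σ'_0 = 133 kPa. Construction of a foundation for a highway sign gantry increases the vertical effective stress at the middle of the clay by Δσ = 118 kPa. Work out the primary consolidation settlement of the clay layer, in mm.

Final effective stress: σ'_f = σ'_0 + Δσ = 133 + 118 = 251 kPa.
Normally consolidated clay, so the full stress increment lies on the virgin compression line:
S_c = C_c·H/(1+e₀)·log₁₀(σ'_f/σ'_0) = 0.35×6.8/(1+1)×log₁₀(251/133)
    = 1.19 × 0.27582 = 0.3282 m

S_c ≈ 328 mm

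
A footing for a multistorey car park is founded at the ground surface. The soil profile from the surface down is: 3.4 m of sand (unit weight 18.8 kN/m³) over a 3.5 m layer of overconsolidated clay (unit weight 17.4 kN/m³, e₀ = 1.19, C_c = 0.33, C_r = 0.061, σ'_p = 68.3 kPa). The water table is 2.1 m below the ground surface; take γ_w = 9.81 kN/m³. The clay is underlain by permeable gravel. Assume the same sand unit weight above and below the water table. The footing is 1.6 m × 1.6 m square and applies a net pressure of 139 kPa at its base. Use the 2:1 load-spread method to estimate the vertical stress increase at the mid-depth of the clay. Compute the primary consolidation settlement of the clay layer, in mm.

S_c ≈ 15.4 mm

Mid-depth of clay below the ground surface: z = 3.4 + 3.5/2 = 5.15 m.
Total vertical stress at mid-clay: σ_v = 18.8×3.4 + 17.4×1.75 = 94.37 kPa.
Pore pressure: u = 9.81×(5.15 − 2.1) = 29.921 kPa.
Initial effective stress: σ'_0 = σ_v − u = 94.37 − 29.921 = 64.449 kPa.
Stress increase at mid-clay by the 2:1 spreading method:
Δσ = qBL/((B+z)(L+z)) = 139×1.6×1.6/((1.6+5.15)(1.6+5.15)) = 7.8099 kPa
Final effective stress: σ'_f = 64.449 + 7.8099 = 72.259 kPa.
σ'_f = 72.259 > σ'_p = 68.3 kPa, so the stress path crosses the preconsolidation pressure — recompression up to σ'_p, then virgin compression beyond:
S_c = H/(1+e₀)·[C_r·log₁₀(σ'_p/σ'_0) + C_c·log₁₀(σ'_f/σ'_p)]
    = 3.5/2.19 × [0.061×log₁₀(68.3/64.449) + 0.33×log₁₀(72.259/68.3)]
    = 1.5982 × [0.0015375 + 0.0080755] = 0.01536 m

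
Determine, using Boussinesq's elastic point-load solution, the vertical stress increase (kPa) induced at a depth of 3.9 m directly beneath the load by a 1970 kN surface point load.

Boussinesq vertical stress below a point load on an elastic half-space:
Δσ_z = 3P/(2πz²) · [1 + (r/z)²]^(−5/2)
r/z = 0/3.9 = 0; [1+(r/z)²]^(−5/2) = 1.
Δσ_z = 3×1970/(2π×3.9²) × 1 = 61.841 × 1 = 61.84 kPa

Δσ_z ≈ 61.8 kPa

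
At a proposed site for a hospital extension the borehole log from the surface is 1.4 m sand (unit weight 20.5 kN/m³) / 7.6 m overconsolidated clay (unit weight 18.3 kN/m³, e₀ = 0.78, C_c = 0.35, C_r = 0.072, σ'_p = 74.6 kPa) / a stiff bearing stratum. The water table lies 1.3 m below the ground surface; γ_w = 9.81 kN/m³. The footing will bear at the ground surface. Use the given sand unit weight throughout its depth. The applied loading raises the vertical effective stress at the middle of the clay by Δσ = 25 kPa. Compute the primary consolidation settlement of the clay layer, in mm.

Mid-depth of clay below the ground surface: z = 1.4 + 7.6/2 = 5.2 m.
Total vertical stress at mid-clay: σ_v = 20.5×1.4 + 18.3×3.8 = 98.24 kPa.
Pore pressure: u = 9.81×(5.2 − 1.3) = 38.259 kPa.
Initial effective stress: σ'_0 = σ_v − u = 98.24 − 38.259 = 59.981 kPa.
Final effective stress: σ'_f = 59.981 + 25 = 84.981 kPa.
σ'_f = 84.981 > σ'_p = 74.6 kPa, so the stress path crosses the preconsolidation pressure — recompression up to σ'_p, then virgin compression beyond:
S_c = H/(1+e₀)·[C_r·log₁₀(σ'_p/σ'_0) + C_c·log₁₀(σ'_f/σ'_p)]
    = 7.6/1.78 × [0.072×log₁₀(74.6/59.981) + 0.35×log₁₀(84.981/74.6)]
    = 4.2697 × [0.0068202 + 0.019804] = 0.1137 m

S_c ≈ 114 mm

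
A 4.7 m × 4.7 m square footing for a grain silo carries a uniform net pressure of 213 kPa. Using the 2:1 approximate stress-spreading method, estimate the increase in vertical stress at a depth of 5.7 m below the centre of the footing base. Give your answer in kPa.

Δσ_z ≈ 43.5 kPa

By the 2:1 method the load spreads at 1 horizontal : 2 vertical, so at depth z the loaded area has grown by z in each plan dimension:
Δσ = qBL/((B+z)(L+z)) = 213×4.7×4.7/((4.7+5.7)(4.7+5.7)) = 43.502 kPa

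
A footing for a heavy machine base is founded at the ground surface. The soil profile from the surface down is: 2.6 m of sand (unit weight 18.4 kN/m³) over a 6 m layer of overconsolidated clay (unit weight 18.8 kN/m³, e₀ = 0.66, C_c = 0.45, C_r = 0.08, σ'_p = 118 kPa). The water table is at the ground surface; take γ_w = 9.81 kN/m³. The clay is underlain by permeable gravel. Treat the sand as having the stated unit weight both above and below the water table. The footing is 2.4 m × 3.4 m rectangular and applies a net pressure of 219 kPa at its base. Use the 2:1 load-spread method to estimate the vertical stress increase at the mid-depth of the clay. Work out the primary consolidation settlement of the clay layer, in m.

S_c ≈ 0.0512 m

Mid-depth of clay below the ground surface: z = 2.6 + 6/2 = 5.6 m.
Total vertical stress at mid-clay: σ_v = 18.4×2.6 + 18.8×3 = 104.24 kPa.
Pore pressure: u = 9.81×(5.6 − 0) = 54.936 kPa.
Initial effective stress: σ'_0 = σ_v − u = 104.24 − 54.936 = 49.304 kPa.
Stress increase at mid-clay by the 2:1 spreading method:
Δσ = qBL/((B+z)(L+z)) = 219×2.4×3.4/((2.4+5.6)(3.4+5.6)) = 24.82 kPa
Final effective stress: σ'_f = 49.304 + 24.82 = 74.124 kPa.
σ'_f = 74.124 ≤ σ'_p = 118 kPa, so the clay remains overconsolidated and only the recompression index applies:
S_c = C_r·H/(1+e₀)·log₁₀(σ'_f/σ'_0) = 0.08×6/1.66×log₁₀(74.124/49.304)
    = 0.28916 × 0.17708 = 0.0512 m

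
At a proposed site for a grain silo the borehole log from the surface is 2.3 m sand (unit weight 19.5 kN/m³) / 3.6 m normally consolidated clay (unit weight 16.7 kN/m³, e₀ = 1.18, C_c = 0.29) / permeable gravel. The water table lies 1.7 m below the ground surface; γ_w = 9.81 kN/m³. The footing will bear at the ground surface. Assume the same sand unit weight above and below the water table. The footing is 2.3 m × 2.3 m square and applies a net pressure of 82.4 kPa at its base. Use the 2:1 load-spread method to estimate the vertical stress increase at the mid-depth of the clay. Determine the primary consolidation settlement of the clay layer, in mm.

S_c ≈ 39.2 mm

Mid-depth of clay below the ground surface: z = 2.3 + 3.6/2 = 4.1 m.
Total vertical stress at mid-clay: σ_v = 19.5×2.3 + 16.7×1.8 = 74.91 kPa.
Pore pressure: u = 9.81×(4.1 − 1.7) = 23.544 kPa.
Initial effective stress: σ'_0 = σ_v − u = 74.91 − 23.544 = 51.366 kPa.
Stress increase at mid-clay by the 2:1 spreading method:
Δσ = qBL/((B+z)(L+z)) = 82.4×2.3×2.3/((2.3+4.1)(2.3+4.1)) = 10.642 kPa
Final effective stress: σ'_f = σ'_0 + Δσ = 51.366 + 10.642 = 62.008 kPa.
Normally consolidated clay, so the full stress increment lies on the virgin compression line:
S_c = C_c·H/(1+e₀)·log₁₀(σ'_f/σ'_0) = 0.29×3.6/(1+1.18)×log₁₀(62.008/51.366)
    = 0.4789 × 0.081772 = 0.03916 m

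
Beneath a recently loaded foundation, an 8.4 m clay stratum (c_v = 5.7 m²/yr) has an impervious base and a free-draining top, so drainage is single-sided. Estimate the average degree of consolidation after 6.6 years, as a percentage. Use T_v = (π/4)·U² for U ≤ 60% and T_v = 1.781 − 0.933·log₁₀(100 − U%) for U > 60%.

U ≈ 78.3 %

Drainage path length: H_d = H = 8.4 m (single drainage).
T_v = c_v·t/H_d² = 5.7×6.6/8.4² = 0.53316.
T_v = 0.53316 corresponds to the U > 60% branch:
U = 1 − 10^((1.781 − T_v)/0.933)/100 = 0.7825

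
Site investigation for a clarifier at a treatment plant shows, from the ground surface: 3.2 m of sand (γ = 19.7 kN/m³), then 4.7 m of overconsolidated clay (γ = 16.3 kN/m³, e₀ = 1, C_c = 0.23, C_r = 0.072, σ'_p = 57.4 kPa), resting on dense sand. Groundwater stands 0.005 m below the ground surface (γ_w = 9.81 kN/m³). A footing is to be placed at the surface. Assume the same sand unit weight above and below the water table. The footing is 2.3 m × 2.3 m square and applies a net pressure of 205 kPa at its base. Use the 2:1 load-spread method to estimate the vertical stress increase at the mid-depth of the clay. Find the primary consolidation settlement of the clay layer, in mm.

Mid-depth of clay below the ground surface: z = 3.2 + 4.7/2 = 5.55 m.
Total vertical stress at mid-clay: σ_v = 19.7×3.2 + 16.3×2.35 = 101.34 kPa.
Pore pressure: u = 9.81×(5.55 − 0.005) = 54.396 kPa.
Initial effective stress: σ'_0 = σ_v − u = 101.34 − 54.396 = 46.944 kPa.
Stress increase at mid-clay by the 2:1 spreading method:
Δσ = qBL/((B+z)(L+z)) = 205×2.3×2.3/((2.3+5.55)(2.3+5.55)) = 17.598 kPa
Final effective stress: σ'_f = 46.944 + 17.598 = 64.542 kPa.
σ'_f = 64.542 > σ'_p = 57.4 kPa, so the stress path crosses the preconsolidation pressure — recompression up to σ'_p, then virgin compression beyond:
S_c = H/(1+e₀)·[C_r·log₁₀(σ'_p/σ'_0) + C_c·log₁₀(σ'_f/σ'_p)]
    = 4.7/2 × [0.072×log₁₀(57.4/46.944) + 0.23×log₁₀(64.542/57.4)]
    = 2.35 × [0.0062879 + 0.011714] = 0.0423 m

S_c ≈ 42.3 mm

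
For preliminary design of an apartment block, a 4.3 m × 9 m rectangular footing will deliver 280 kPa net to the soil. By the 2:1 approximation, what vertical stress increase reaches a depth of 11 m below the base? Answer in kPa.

Δσ_z ≈ 35.4 kPa

By the 2:1 method the load spreads at 1 horizontal : 2 vertical, so at depth z the loaded area has grown by z in each plan dimension:
Δσ = qBL/((B+z)(L+z)) = 280×4.3×9/((4.3+11)(9+11)) = 35.412 kPa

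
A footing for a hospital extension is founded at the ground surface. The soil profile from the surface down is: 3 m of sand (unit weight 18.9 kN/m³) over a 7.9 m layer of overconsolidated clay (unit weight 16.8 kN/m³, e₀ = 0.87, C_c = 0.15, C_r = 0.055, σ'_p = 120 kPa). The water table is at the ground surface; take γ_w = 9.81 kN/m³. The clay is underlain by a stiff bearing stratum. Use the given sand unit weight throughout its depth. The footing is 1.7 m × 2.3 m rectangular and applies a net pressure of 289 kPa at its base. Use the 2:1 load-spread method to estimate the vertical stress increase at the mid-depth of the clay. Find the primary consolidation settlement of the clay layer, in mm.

S_c ≈ 23.1 mm

Mid-depth of clay below the ground surface: z = 3 + 7.9/2 = 6.95 m.
Total vertical stress at mid-clay: σ_v = 18.9×3 + 16.8×3.95 = 123.06 kPa.
Pore pressure: u = 9.81×(6.95 − 0) = 68.18 kPa.
Initial effective stress: σ'_0 = σ_v − u = 123.06 − 68.18 = 54.88 kPa.
Stress increase at mid-clay by the 2:1 spreading method:
Δσ = qBL/((B+z)(L+z)) = 289×1.7×2.3/((1.7+6.95)(2.3+6.95)) = 14.123 kPa
Final effective stress: σ'_f = 54.88 + 14.123 = 69.003 kPa.
σ'_f = 69.003 ≤ σ'_p = 120 kPa, so the clay remains overconsolidated and only the recompression index applies:
S_c = C_r·H/(1+e₀)·log₁₀(σ'_f/σ'_0) = 0.055×7.9/1.87×log₁₀(69.003/54.88)
    = 0.23235 × 0.099454 = 0.02311 m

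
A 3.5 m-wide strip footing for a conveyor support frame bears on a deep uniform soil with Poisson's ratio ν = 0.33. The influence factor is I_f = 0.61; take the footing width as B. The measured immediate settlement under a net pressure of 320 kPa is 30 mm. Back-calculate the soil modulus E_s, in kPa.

E_s ≈ 20300 kPa

S_e = q·B·(1−ν²)/E_s · I_f  ⇒  E_s = q·B·(1−ν²)·I_f / S_e.
E_s = 320 × 3.5 × 0.8911 × 0.61 / 0.03 = 20290 kPa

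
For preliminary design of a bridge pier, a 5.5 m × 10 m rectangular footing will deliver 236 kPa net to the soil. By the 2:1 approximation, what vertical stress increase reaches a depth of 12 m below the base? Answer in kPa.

Δσ_z ≈ 33.7 kPa

By the 2:1 method the load spreads at 1 horizontal : 2 vertical, so at depth z the loaded area has grown by z in each plan dimension:
Δσ = qBL/((B+z)(L+z)) = 236×5.5×10/((5.5+12)(10+12)) = 33.714 kPa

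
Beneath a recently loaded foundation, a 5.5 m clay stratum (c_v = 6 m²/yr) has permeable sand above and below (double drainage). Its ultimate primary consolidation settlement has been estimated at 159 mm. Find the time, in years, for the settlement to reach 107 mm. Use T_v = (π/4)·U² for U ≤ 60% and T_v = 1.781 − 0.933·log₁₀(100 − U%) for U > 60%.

t ≈ 0.464 years

Drainage path length: H_d = H/2 = 2.75 m (double drainage).
U = S(t)/S_ult = 107/159 = 0.673.
U > 60%: T_v = 1.781 − 0.933·log₁₀(100 − 67.296) = 0.36787.
t = T_v·H_d²/c_v = 0.36787×2.75²/6 = 0.4637 years.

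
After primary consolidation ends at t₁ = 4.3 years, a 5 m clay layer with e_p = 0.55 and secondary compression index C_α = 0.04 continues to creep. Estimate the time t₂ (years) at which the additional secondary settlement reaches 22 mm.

t₂ ≈ 6.37 years

S_s = C_α·H/(1+e_p)·log₁₀(t₂/t₁) ⇒ log₁₀(t₂/t₁) = S_s·(1+e_p)/(C_α·H).
log₁₀(t₂/t₁) = 0.022 × (1+0.55) / (0.04×5) = 0.1705
t₂ = t₁ × 10^0.1705 = 4.3 × 1.481 = 6.367 years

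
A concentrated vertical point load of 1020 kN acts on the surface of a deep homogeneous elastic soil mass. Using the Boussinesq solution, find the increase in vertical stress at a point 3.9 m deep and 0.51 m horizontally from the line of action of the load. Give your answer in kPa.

Δσ_z ≈ 30.7 kPa

Boussinesq vertical stress below a point load on an elastic half-space:
Δσ_z = 3P/(2πz²) · [1 + (r/z)²]^(−5/2)
r/z = 0.51/3.9 = 0.13077; [1+(r/z)²]^(−5/2) = 0.9585.
Δσ_z = 3×1020/(2π×3.9²) × 0.9585 = 32.019 × 0.9585 = 30.69 kPa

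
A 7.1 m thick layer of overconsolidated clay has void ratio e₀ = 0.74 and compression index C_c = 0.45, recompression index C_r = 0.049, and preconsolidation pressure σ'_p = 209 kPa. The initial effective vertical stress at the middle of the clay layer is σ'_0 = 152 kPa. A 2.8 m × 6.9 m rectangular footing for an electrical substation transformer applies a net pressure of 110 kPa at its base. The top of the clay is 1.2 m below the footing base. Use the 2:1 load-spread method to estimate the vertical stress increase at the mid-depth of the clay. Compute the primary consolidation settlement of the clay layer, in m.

S_c ≈ 0.0128 m

Mid-depth of clay below the footing base: z = 1.2 + 7.1/2 = 4.75 m.
Stress increase at mid-clay by the 2:1 spreading method:
Δσ = qBL/((B+z)(L+z)) = 110×2.8×6.9/((2.8+4.75)(6.9+4.75)) = 24.162 kPa
Final effective stress: σ'_f = 152 + 24.162 = 176.16 kPa.
σ'_f = 176.16 ≤ σ'_p = 209 kPa, so the clay remains overconsolidated and only the recompression index applies:
S_c = C_r·H/(1+e₀)·log₁₀(σ'_f/σ'_0) = 0.049×7.1/1.74×log₁₀(176.16/152)
    = 0.19994 × 0.064064 = 0.01281 m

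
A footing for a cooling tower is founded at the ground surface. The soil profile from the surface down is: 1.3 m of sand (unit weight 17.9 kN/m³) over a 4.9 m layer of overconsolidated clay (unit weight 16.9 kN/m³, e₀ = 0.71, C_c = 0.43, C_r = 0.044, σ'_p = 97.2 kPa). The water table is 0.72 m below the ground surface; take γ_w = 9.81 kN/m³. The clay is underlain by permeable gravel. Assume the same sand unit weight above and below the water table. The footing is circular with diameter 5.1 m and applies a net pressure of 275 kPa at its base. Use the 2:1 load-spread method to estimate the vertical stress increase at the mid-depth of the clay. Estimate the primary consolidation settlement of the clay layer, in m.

S_c ≈ 0.196 m

Mid-depth of clay below the ground surface: z = 1.3 + 4.9/2 = 3.75 m.
Total vertical stress at mid-clay: σ_v = 17.9×1.3 + 16.9×2.45 = 64.675 kPa.
Pore pressure: u = 9.81×(3.75 − 0.72) = 29.724 kPa.
Initial effective stress: σ'_0 = σ_v − u = 64.675 − 29.724 = 34.951 kPa.
Stress increase at mid-clay by the 2:1 spreading method:
Δσ ≈ qD²/(D+z)² = 275×5.1²/(5.1+3.75)² = 91.324 kPa
Final effective stress: σ'_f = 34.951 + 91.324 = 126.28 kPa.
σ'_f = 126.28 > σ'_p = 97.2 kPa, so the stress path crosses the preconsolidation pressure — recompression up to σ'_p, then virgin compression beyond:
S_c = H/(1+e₀)·[C_r·log₁₀(σ'_p/σ'_0) + C_c·log₁₀(σ'_f/σ'_p)]
    = 4.9/1.71 × [0.044×log₁₀(97.2/34.951) + 0.43×log₁₀(126.28/97.2)]
    = 2.8655 × [0.019545 + 0.048877] = 0.1961 m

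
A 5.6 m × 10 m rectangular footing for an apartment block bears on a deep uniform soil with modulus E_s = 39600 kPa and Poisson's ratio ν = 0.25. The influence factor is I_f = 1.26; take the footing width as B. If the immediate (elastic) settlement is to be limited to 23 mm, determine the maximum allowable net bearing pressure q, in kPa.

q ≈ 138 kPa

S_e = q·B·(1−ν²)/E_s · I_f  ⇒  q = S_e·E_s / (B·(1−ν²)·I_f).
q = 0.023 × 39600 / (5.6 × 0.9375 × 1.26) = 137.7 kPa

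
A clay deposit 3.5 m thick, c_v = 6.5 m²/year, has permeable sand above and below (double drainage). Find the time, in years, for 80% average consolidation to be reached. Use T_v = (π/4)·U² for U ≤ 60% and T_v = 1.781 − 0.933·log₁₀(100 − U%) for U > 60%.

Drainage path length: H_d = H/2 = 1.75 m (double drainage).
U > 60%: T_v = 1.781 − 0.933·log₁₀(100 − 80) = 0.56714.
t = T_v·H_d²/c_v = 0.56714×1.75²/6.5 = 0.2672 years.

t ≈ 0.267 years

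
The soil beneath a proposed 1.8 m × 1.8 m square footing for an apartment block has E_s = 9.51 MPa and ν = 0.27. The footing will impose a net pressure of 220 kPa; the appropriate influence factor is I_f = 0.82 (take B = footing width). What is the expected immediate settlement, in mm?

S_e ≈ 31.7 mm

Immediate (elastic) settlement: S_e = q·B·(1−ν²)/E_s · I_f.
E_s = 9.51 MPa = 9510 kPa.
S_e = 220 × 1.8 × (1 − 0.27²) / 9510 × 0.82
    = 220 × 1.8 × 0.9271 / 9510 × 0.82
    = 0.03166 m = 31.66 mm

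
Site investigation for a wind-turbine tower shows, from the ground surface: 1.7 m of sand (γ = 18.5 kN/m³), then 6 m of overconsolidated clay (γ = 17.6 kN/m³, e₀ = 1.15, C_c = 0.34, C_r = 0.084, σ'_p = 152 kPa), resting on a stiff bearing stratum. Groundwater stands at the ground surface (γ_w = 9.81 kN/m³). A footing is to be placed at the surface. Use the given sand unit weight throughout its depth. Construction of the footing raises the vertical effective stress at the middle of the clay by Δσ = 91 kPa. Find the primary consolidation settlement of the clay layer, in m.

S_c ≈ 0.124 m

Mid-depth of clay below the ground surface: z = 1.7 + 6/2 = 4.7 m.
Total vertical stress at mid-clay: σ_v = 18.5×1.7 + 17.6×3 = 84.25 kPa.
Pore pressure: u = 9.81×(4.7 − 0) = 46.107 kPa.
Initial effective stress: σ'_0 = σ_v − u = 84.25 − 46.107 = 38.143 kPa.
Final effective stress: σ'_f = 38.143 + 91 = 129.14 kPa.
σ'_f = 129.14 ≤ σ'_p = 152 kPa, so the clay remains overconsolidated and only the recompression index applies:
S_c = C_r·H/(1+e₀)·log₁₀(σ'_f/σ'_0) = 0.084×6/2.15×log₁₀(129.14/38.143)
    = 0.23442 × 0.52965 = 0.1242 m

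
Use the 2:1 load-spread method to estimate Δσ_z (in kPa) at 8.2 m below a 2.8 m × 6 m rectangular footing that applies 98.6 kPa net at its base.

Δσ_z ≈ 10.6 kPa

By the 2:1 method the load spreads at 1 horizontal : 2 vertical, so at depth z the loaded area has grown by z in each plan dimension:
Δσ = qBL/((B+z)(L+z)) = 98.6×2.8×6/((2.8+8.2)(6+8.2)) = 10.605 kPa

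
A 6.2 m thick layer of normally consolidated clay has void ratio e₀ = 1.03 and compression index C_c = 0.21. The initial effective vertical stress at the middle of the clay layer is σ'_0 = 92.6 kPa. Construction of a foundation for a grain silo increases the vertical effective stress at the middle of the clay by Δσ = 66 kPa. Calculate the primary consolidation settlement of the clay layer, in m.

S_c ≈ 0.15 m

Final effective stress: σ'_f = σ'_0 + Δσ = 92.6 + 66 = 158.6 kPa.
Normally consolidated clay, so the full stress increment lies on the virgin compression line:
S_c = C_c·H/(1+e₀)·log₁₀(σ'_f/σ'_0) = 0.21×6.2/(1+1.03)×log₁₀(158.6/92.6)
    = 0.64138 × 0.23369 = 0.1499 m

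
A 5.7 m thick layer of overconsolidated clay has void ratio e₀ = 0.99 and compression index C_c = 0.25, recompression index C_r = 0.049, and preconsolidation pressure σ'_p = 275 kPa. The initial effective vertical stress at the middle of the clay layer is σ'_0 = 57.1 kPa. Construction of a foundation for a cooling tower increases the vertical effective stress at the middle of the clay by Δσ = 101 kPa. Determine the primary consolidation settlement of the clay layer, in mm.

Final effective stress: σ'_f = 57.1 + 101 = 158.1 kPa.
σ'_f = 158.1 ≤ σ'_p = 275 kPa, so the clay remains overconsolidated and only the recompression index applies:
S_c = C_r·H/(1+e₀)·log₁₀(σ'_f/σ'_0) = 0.049×5.7/1.99×log₁₀(158.1/57.1)
    = 0.14035 × 0.4423 = 0.06208 m

S_c ≈ 62.1 mm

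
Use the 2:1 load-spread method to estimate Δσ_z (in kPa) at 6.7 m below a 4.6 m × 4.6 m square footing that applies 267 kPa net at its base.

Δσ_z ≈ 44.2 kPa

By the 2:1 method the load spreads at 1 horizontal : 2 vertical, so at depth z the loaded area has grown by z in each plan dimension:
Δσ = qBL/((B+z)(L+z)) = 267×4.6×4.6/((4.6+6.7)(4.6+6.7)) = 44.246 kPa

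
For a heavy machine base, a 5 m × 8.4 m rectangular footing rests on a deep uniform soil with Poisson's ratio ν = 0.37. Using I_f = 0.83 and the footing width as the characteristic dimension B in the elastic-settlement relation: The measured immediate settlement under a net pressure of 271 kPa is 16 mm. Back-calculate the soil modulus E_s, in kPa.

E_s ≈ 60700 kPa

S_e = q·B·(1−ν²)/E_s · I_f  ⇒  E_s = q·B·(1−ν²)·I_f / S_e.
E_s = 271 × 5 × 0.8631 × 0.83 / 0.016 = 60670 kPa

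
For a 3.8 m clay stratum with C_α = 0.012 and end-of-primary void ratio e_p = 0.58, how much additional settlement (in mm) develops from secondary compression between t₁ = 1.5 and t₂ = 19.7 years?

Secondary compression: S_s = C_α·H/(1+e_p)·log₁₀(t₂/t₁)
S_s = 0.012×3.8/(1+0.58)×log₁₀(19.7/1.5)
    = 0.02886 × 1.118 = 0.03228 m

S_s ≈ 32.3 mm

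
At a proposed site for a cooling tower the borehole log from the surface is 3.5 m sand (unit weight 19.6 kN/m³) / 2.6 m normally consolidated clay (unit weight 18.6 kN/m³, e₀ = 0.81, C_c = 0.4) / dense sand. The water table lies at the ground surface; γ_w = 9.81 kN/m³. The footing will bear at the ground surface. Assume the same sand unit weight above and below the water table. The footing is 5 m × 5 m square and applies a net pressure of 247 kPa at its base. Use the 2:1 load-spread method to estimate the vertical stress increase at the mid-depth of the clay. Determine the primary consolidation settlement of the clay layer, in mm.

Mid-depth of clay below the ground surface: z = 3.5 + 2.6/2 = 4.8 m.
Total vertical stress at mid-clay: σ_v = 19.6×3.5 + 18.6×1.3 = 92.78 kPa.
Pore pressure: u = 9.81×(4.8 − 0) = 47.088 kPa.
Initial effective stress: σ'_0 = σ_v − u = 92.78 − 47.088 = 45.692 kPa.
Stress increase at mid-clay by the 2:1 spreading method:
Δσ = qBL/((B+z)(L+z)) = 247×5×5/((5+4.8)(5+4.8)) = 64.296 kPa
Final effective stress: σ'_f = σ'_0 + Δσ = 45.692 + 64.296 = 109.99 kPa.
Normally consolidated clay, so the full stress increment lies on the virgin compression line:
S_c = C_c·H/(1+e₀)·log₁₀(σ'_f/σ'_0) = 0.4×2.6/(1+0.81)×log₁₀(109.99/45.692)
    = 0.57459 × 0.38151 = 0.2192 m

S_c ≈ 219 mm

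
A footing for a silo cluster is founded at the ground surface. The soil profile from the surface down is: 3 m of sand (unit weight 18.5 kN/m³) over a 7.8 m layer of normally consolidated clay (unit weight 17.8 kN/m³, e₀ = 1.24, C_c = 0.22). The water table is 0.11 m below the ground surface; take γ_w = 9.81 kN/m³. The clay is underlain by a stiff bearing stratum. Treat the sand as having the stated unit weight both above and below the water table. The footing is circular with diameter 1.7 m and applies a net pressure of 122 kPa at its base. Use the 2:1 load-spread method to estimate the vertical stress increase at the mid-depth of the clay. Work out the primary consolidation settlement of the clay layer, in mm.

S_c ≈ 26.1 mm

Mid-depth of clay below the ground surface: z = 3 + 7.8/2 = 6.9 m.
Total vertical stress at mid-clay: σ_v = 18.5×3 + 17.8×3.9 = 124.92 kPa.
Pore pressure: u = 9.81×(6.9 − 0.11) = 66.61 kPa.
Initial effective stress: σ'_0 = σ_v − u = 124.92 − 66.61 = 58.31 kPa.
Stress increase at mid-clay by the 2:1 spreading method:
Δσ ≈ qD²/(D+z)² = 122×1.7²/(1.7+6.9)² = 4.7672 kPa
Final effective stress: σ'_f = σ'_0 + Δσ = 58.31 + 4.7672 = 63.077 kPa.
Normally consolidated clay, so the full stress increment lies on the virgin compression line:
S_c = C_c·H/(1+e₀)·log₁₀(σ'_f/σ'_0) = 0.22×7.8/(1+1.24)×log₁₀(63.077/58.31)
    = 0.76607 × 0.034128 = 0.02614 m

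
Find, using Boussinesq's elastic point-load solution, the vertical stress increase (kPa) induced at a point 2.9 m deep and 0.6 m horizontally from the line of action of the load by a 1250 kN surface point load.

Boussinesq vertical stress below a point load on an elastic half-space:
Δσ_z = 3P/(2πz²) · [1 + (r/z)²]^(−5/2)
r/z = 0.6/2.9 = 0.2069; [1+(r/z)²]^(−5/2) = 0.90052.
Δσ_z = 3×1250/(2π×2.9²) × 0.90052 = 70.967 × 0.90052 = 63.91 kPa

Δσ_z ≈ 63.9 kPa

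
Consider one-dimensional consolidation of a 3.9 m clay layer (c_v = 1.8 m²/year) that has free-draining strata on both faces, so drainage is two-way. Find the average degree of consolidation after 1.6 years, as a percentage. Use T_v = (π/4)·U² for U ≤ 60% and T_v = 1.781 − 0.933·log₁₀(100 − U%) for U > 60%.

U ≈ 87.5 %

Drainage path length: H_d = H/2 = 1.95 m (double drainage).
T_v = c_v·t/H_d² = 1.8×1.6/1.95² = 0.7574.
T_v = 0.7574 corresponds to the U > 60% branch:
U = 1 − 10^((1.781 − T_v)/0.933)/100 = 0.8749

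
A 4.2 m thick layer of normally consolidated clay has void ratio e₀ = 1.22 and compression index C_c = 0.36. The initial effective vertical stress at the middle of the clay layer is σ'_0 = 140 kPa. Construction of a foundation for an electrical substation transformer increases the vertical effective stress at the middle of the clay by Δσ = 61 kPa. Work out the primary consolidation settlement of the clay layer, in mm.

Final effective stress: σ'_f = σ'_0 + Δσ = 140 + 61 = 201 kPa.
Normally consolidated clay, so the full stress increment lies on the virgin compression line:
S_c = C_c·H/(1+e₀)·log₁₀(σ'_f/σ'_0) = 0.36×4.2/(1+1.22)×log₁₀(201/140)
    = 0.68108 × 0.15707 = 0.107 m

S_c ≈ 107 mm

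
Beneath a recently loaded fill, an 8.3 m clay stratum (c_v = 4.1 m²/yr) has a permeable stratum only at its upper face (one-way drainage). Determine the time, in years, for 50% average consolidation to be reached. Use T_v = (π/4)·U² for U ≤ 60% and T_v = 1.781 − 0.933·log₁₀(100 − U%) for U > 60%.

t ≈ 3.3 years

Drainage path length: H_d = H = 8.3 m (single drainage).
U ≤ 60%: T_v = (π/4)·U² = (π/4)×0.5² = 0.19635.
t = T_v·H_d²/c_v = 0.19635×8.3²/4.1 = 3.299 years.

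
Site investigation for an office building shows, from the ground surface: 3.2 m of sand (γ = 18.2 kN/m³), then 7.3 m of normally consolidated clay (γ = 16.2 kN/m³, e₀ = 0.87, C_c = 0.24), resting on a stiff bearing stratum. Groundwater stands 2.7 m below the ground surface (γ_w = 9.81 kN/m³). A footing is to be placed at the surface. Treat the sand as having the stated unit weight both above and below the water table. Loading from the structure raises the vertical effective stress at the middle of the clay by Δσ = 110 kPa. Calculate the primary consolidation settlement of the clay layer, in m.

S_c ≈ 0.362 m

Mid-depth of clay below the ground surface: z = 3.2 + 7.3/2 = 6.85 m.
Total vertical stress at mid-clay: σ_v = 18.2×3.2 + 16.2×3.65 = 117.37 kPa.
Pore pressure: u = 9.81×(6.85 − 2.7) = 40.712 kPa.
Initial effective stress: σ'_0 = σ_v − u = 117.37 − 40.712 = 76.658 kPa.
Final effective stress: σ'_f = σ'_0 + Δσ = 76.658 + 110 = 186.66 kPa.
Normally consolidated clay, so the full stress increment lies on the virgin compression line:
S_c = C_c·H/(1+e₀)·log₁₀(σ'_f/σ'_0) = 0.24×7.3/(1+0.87)×log₁₀(186.66/76.658)
    = 0.9369 × 0.38649 = 0.3621 m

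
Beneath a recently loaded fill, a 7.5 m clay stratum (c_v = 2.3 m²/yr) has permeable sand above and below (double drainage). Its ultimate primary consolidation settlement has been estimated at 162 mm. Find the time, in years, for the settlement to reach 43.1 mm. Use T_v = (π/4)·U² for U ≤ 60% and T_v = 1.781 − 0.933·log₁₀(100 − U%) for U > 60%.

t ≈ 0.34 years

Drainage path length: H_d = H/2 = 3.75 m (double drainage).
U = S(t)/S_ult = 43.1/162 = 0.266.
U ≤ 60%: T_v = (π/4)·U² = (π/4)×0.26605² = 0.055592.
t = T_v·H_d²/c_v = 0.055592×3.75²/2.3 = 0.3399 years.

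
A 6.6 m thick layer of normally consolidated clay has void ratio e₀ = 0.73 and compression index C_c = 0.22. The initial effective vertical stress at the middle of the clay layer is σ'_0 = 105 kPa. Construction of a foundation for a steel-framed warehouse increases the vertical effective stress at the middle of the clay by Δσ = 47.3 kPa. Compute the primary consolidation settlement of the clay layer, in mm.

S_c ≈ 136 mm

Final effective stress: σ'_f = σ'_0 + Δσ = 105 + 47.3 = 152.3 kPa.
Normally consolidated clay, so the full stress increment lies on the virgin compression line:
S_c = C_c·H/(1+e₀)·log₁₀(σ'_f/σ'_0) = 0.22×6.6/(1+0.73)×log₁₀(152.3/105)
    = 0.83931 × 0.16151 = 0.1356 m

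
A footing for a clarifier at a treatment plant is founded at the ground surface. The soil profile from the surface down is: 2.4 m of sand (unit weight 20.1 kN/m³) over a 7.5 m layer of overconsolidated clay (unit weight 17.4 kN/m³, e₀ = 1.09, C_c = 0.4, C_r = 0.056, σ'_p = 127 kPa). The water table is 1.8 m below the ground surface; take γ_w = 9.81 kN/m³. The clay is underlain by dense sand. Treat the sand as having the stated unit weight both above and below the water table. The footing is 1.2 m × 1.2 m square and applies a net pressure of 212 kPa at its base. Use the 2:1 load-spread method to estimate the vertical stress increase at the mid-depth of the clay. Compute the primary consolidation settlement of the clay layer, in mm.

S_c ≈ 6.7 mm

Mid-depth of clay below the ground surface: z = 2.4 + 7.5/2 = 6.15 m.
Total vertical stress at mid-clay: σ_v = 20.1×2.4 + 17.4×3.75 = 113.49 kPa.
Pore pressure: u = 9.81×(6.15 − 1.8) = 42.673 kPa.
Initial effective stress: σ'_0 = σ_v − u = 113.49 − 42.673 = 70.817 kPa.
Stress increase at mid-clay by the 2:1 spreading method:
Δσ = qBL/((B+z)(L+z)) = 212×1.2×1.2/((1.2+6.15)(1.2+6.15)) = 5.651 kPa
Final effective stress: σ'_f = 70.817 + 5.651 = 76.468 kPa.
σ'_f = 76.468 ≤ σ'_p = 127 kPa, so the clay remains overconsolidated and only the recompression index applies:
S_c = C_r·H/(1+e₀)·log₁₀(σ'_f/σ'_0) = 0.056×7.5/2.09×log₁₀(76.468/70.817)
    = 0.20096 × 0.033342 = 0.0067 m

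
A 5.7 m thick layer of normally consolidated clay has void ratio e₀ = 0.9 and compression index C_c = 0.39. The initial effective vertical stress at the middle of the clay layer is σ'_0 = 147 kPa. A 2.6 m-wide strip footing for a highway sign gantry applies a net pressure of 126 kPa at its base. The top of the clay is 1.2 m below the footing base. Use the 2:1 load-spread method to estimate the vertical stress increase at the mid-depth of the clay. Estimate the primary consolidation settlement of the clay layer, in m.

Mid-depth of clay below the footing base: z = 1.2 + 5.7/2 = 4.05 m.
Stress increase at mid-clay by the 2:1 spreading method:
Δσ = qB/(B+z) = 126×2.6/(2.6+4.05) = 49.263 kPa
Final effective stress: σ'_f = σ'_0 + Δσ = 147 + 49.263 = 196.26 kPa.
Normally consolidated clay, so the full stress increment lies on the virgin compression line:
S_c = C_c·H/(1+e₀)·log₁₀(σ'_f/σ'_0) = 0.39×5.7/(1+0.9)×log₁₀(196.26/147)
    = 1.17 × 0.12551 = 0.1468 m

S_c ≈ 0.147 m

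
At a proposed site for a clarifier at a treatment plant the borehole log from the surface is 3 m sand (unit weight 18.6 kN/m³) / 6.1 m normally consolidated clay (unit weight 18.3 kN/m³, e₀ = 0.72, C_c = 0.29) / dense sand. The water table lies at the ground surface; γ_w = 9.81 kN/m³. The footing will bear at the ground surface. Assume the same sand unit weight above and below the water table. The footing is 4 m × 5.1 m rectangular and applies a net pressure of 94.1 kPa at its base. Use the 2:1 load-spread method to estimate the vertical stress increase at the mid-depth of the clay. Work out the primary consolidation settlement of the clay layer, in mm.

Mid-depth of clay below the ground surface: z = 3 + 6.1/2 = 6.05 m.
Total vertical stress at mid-clay: σ_v = 18.6×3 + 18.3×3.05 = 111.62 kPa.
Pore pressure: u = 9.81×(6.05 − 0) = 59.351 kPa.
Initial effective stress: σ'_0 = σ_v − u = 111.62 − 59.351 = 52.269 kPa.
Stress increase at mid-clay by the 2:1 spreading method:
Δσ = qBL/((B+z)(L+z)) = 94.1×4×5.1/((4+6.05)(5.1+6.05)) = 17.131 kPa
Final effective stress: σ'_f = σ'_0 + Δσ = 52.269 + 17.131 = 69.4 kPa.
Normally consolidated clay, so the full stress increment lies on the virgin compression line:
S_c = C_c·H/(1+e₀)·log₁₀(σ'_f/σ'_0) = 0.29×6.1/(1+0.72)×log₁₀(69.4/52.269)
    = 1.0285 × 0.12312 = 0.1266 m

S_c ≈ 127 mm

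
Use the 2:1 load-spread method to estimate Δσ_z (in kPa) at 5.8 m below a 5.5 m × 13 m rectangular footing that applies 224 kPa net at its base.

Δσ_z ≈ 75.4 kPa

By the 2:1 method the load spreads at 1 horizontal : 2 vertical, so at depth z the loaded area has grown by z in each plan dimension:
Δσ = qBL/((B+z)(L+z)) = 224×5.5×13/((5.5+5.8)(13+5.8)) = 75.391 kPa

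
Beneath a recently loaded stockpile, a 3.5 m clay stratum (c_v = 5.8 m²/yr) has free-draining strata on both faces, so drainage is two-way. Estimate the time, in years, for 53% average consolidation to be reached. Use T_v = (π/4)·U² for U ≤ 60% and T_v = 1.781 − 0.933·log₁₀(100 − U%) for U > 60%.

Drainage path length: H_d = H/2 = 1.75 m (double drainage).
U ≤ 60%: T_v = (π/4)·U² = (π/4)×0.53² = 0.22062.
t = T_v·H_d²/c_v = 0.22062×1.75²/5.8 = 0.1165 years.

t ≈ 0.116 years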